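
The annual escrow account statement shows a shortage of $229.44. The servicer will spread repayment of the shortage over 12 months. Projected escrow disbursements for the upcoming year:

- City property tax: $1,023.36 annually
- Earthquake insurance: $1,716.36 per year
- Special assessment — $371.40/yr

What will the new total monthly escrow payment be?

City property tax: $1,023.36 annually
Earthquake insurance: $1,716.36 annually
Special assessment: $371.40 annually
Total annual escrow = $1,023.36 + $1,716.36 + $371.40 = $3,111.12
Monthly = $3,111.12 ÷ 12 = $259.26
Shortage spread = $229.44 / 12 = $19.12/mo
New monthly escrow = $259.26 + $19.12 = $278.38

$278.38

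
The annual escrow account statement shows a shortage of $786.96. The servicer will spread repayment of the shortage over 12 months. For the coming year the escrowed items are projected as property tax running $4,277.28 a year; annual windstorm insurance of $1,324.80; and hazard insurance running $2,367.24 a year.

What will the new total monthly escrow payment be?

$729.69

Property tax — $4,277.28 per year
Windstorm insurance — $1,324.80 per year
Hazard insurance — $2,367.24 per year
Yearly total = $7,969.32
Monthly escrow = $7,969.32 / 12 = $664.11
Shortage per month = $786.96 / 12 = $65.58
New monthly escrow = $664.11 + $65.58 = $729.69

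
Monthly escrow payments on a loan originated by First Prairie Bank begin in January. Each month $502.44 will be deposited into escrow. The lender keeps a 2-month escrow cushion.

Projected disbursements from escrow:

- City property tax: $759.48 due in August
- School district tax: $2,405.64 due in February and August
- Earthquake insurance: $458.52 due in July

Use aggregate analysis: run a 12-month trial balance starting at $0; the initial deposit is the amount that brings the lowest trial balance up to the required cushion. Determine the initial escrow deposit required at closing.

Cushion = 2 × $502.44 = $1,004.88
Trial balance (start $0, +$502.44 each month, − disbursements):
  Jan: +$502.44 → $502.44
  Feb: +$502.44 − $2,405.64 → -$1,400.76
  Mar: +$502.44 → -$898.32
  Apr: +$502.44 → -$395.88
  May: +$502.44 → $106.56
  Jun: +$502.44 → $609.00
  Jul: +$502.44 − $458.52 → $652.92
  Aug: +$502.44 − $3,165.12 → -$2,009.76
  Sep: +$502.44 → -$1,507.32
  Oct: +$502.44 → -$1,004.88
  Nov: +$502.44 → -$502.44
  Dec: +$502.44 → $0.00
Lowest trial balance = -$2,009.76 (Aug)
Initial deposit = cushion − low point = $1,004.88 − (-$2,009.76) = $3,014.64

$3,014.64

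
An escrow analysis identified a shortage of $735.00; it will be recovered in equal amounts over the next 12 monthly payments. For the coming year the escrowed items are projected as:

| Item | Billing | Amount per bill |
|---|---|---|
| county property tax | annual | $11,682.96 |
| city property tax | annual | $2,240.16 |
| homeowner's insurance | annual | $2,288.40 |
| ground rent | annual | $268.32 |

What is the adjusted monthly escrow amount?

County property tax — $11,682.96 per year
City property tax — $2,240.16 per year
Homeowner's insurance — $2,288.40 per year
Ground rent — $268.32 per year
Total per year = $11,682.96 + $2,240.16 + $2,288.40 + $268.32 = $16,479.84
Monthly = $16,479.84 ÷ 12 = $1,373.32
Shortage per month = $735.00 / 12 = $61.25
New monthly escrow = $1,373.32 + $61.25 = $1,434.57

$1,434.57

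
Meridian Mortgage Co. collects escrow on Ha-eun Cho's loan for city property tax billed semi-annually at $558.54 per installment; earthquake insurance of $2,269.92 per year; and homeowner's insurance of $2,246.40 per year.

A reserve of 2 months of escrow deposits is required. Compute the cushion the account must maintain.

$938.90

City property tax: $558.54 × 2 = $1,117.08
Earthquake insurance: $2,269.92
Homeowner's insurance: $2,246.40
Total per year = $5,633.40
Monthly escrow = $5,633.40 / 12 = $469.45
Cushion = 2 × $469.45 = $938.90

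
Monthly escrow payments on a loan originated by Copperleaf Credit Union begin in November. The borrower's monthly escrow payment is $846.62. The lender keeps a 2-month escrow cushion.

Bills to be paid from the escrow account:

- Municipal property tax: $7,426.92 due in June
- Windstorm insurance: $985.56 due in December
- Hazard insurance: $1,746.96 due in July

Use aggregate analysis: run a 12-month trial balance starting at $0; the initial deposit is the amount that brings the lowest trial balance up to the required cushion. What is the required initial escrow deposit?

$4,233.10

Cushion = 2 × $846.62 = $1,693.24
Trial balance (start $0, +$846.62 each month, − disbursements):
  Nov: +$846.62 → $846.62
  Dec: +$846.62 − $985.56 → $707.68
  Jan: +$846.62 → $1,554.30
  Feb: +$846.62 → $2,400.92
  Mar: +$846.62 → $3,247.54
  Apr: +$846.62 → $4,094.16
  May: +$846.62 → $4,940.78
  Jun: +$846.62 − $7,426.92 → -$1,639.52
  Jul: +$846.62 − $1,746.96 → -$2,539.86
  Aug: +$846.62 → -$1,693.24
  Sep: +$846.62 → -$846.62
  Oct: +$846.62 → $0.00
Lowest trial balance = -$2,539.86 (Jul)
Initial deposit = cushion − low point = $1,693.24 − (-$2,539.86) = $4,233.10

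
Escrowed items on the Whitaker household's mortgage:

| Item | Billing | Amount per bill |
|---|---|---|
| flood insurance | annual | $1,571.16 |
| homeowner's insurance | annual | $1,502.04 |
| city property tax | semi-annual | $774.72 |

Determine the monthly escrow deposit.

Flood insurance — $1,571.16 annually
Homeowner's insurance — $1,502.04 annually
City property tax — $774.72 × 2 = $1,549.44 annually
Yearly total = $1,571.16 + $1,502.04 + $1,549.44 = $4,622.64
Monthly escrow = $4,622.64 ÷ 12 = $385.22

$385.22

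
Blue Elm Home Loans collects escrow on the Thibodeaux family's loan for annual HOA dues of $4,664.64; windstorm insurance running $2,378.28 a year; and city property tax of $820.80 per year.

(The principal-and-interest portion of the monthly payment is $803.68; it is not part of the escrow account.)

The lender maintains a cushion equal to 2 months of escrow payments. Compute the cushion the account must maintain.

HOA dues: $4,664.64 annually
Windstorm insurance: $2,378.28 annually
City property tax: $820.80 annually
Combined annual = $4,664.64 + $2,378.28 + $820.80 = $7,863.72
Monthly escrow = $7,863.72 / 12 = $655.31
Cushion = 2 × $655.31 = $1,310.62

$1,310.62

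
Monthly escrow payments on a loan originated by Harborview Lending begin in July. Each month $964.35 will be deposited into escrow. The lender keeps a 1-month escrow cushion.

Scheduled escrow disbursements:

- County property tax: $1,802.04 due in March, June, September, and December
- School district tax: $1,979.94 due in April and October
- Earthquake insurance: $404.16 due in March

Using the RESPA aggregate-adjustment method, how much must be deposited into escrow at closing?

Cushion = 1 × $964.35 = $964.35
Trial balance (start $0, +$964.35 each month, − disbursements):
  Jul: +$964.35 → $964.35
  Aug: +$964.35 → $1,928.70
  Sep: +$964.35 − $1,802.04 → $1,091.01
  Oct: +$964.35 − $1,979.94 → $75.42
  Nov: +$964.35 → $1,039.77
  Dec: +$964.35 − $1,802.04 → $202.08
  Jan: +$964.35 → $1,166.43
  Feb: +$964.35 → $2,130.78
  Mar: +$964.35 − $2,206.20 → $888.93
  Apr: +$964.35 − $1,979.94 → -$126.66
  May: +$964.35 → $837.69
  Jun: +$964.35 − $1,802.04 → $0.00
Lowest trial balance = -$126.66 (Apr)
Initial deposit = cushion − low point = $964.35 − (-$126.66) = $1,091.01

$1,091.01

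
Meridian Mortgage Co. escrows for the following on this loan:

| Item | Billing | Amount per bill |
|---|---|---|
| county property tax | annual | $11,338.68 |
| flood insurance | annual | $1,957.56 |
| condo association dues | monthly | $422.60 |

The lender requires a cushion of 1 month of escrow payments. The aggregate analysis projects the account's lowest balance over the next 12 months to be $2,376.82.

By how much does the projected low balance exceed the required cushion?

County property tax = $11,338.68/yr
Flood insurance = $1,957.56/yr
Condo association dues = $422.60 × 12 = $5,071.20/yr
Total per year = $11,338.68 + $1,957.56 + $5,071.20 = $18,367.44
Monthly escrow = $18,367.44 / 12 = $1,530.62
Cushion = 1 × $1,530.62 = $1,530.62
Excess over cushion: $2,376.82 − $1,530.62 = $846.20

$846.20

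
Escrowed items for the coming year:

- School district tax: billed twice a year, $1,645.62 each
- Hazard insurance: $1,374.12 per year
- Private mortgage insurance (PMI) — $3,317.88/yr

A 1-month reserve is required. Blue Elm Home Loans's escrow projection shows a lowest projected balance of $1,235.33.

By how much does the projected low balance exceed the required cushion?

School district tax = $1,645.62 × 2 = $3,291.24 per year
Hazard insurance = $1,374.12 per year
Private mortgage insurance (PMI) = $3,317.88 per year
Annual escrow total = $3,291.24 + $1,374.12 + $3,317.88 = $7,983.24
Monthly = $7,983.24 / 12 = $665.27
Required cushion = 1 × $665.27 = $665.27
Surplus = $1,235.33 − $665.27 = $570.06

$570.06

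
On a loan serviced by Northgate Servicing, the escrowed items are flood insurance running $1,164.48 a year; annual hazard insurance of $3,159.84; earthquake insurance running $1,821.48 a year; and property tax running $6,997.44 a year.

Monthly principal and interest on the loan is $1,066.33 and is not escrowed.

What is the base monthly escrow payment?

$1,095.27

Flood insurance = $1,164.48
Hazard insurance = $3,159.84
Earthquake insurance = $1,821.48
Property tax = $6,997.44
Annual escrow total = $1,164.48 + $3,159.84 + $1,821.48 + $6,997.44 = $13,143.24
Monthly = $13,143.24 / 12 = $1,095.27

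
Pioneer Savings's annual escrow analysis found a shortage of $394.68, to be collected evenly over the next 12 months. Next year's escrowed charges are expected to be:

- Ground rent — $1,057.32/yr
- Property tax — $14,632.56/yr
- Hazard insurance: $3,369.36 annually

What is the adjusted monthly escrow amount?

Ground rent = $1,057.32 annually
Property tax = $14,632.56 annually
Hazard insurance = $3,369.36 annually
Annual escrow total = $1,057.32 + $14,632.56 + $3,369.36 = $19,059.24
Monthly = $19,059.24 ÷ 12 = $1,588.27
Monthly shortage recovery: $394.68 / 12 = $32.89
Adjusted monthly = $1,588.27 + $32.89 = $1,621.16

$1,621.16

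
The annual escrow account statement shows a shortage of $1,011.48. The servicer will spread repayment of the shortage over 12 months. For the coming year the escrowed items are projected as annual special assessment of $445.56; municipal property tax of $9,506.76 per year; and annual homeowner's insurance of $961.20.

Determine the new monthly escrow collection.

Special assessment — $445.56 per year
Municipal property tax — $9,506.76 per year
Homeowner's insurance — $961.20 per year
Total per year = $10,913.52
Monthly = $10,913.52 ÷ 12 = $909.46
Shortage per month = $1,011.48 ÷ 12 = $84.29
Adjusted monthly = $909.46 + $84.29 = $993.75

$993.75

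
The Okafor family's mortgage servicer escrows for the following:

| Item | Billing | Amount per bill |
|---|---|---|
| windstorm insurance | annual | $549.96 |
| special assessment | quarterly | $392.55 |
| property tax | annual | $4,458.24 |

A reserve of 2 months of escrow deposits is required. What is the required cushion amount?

Windstorm insurance = $549.96/yr
Special assessment = $392.55 × 4 = $1,570.20/yr
Property tax = $4,458.24/yr
Total per year = $549.96 + $1,570.20 + $4,458.24 = $6,578.40
Monthly = $6,578.40 ÷ 12 = $548.20
Reserve = 2 × $548.20 = $1,096.40

$1,096.40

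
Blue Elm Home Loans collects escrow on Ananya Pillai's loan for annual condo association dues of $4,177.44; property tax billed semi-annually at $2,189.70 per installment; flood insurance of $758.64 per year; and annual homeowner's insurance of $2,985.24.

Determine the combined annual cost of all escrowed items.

$12,300.72

Condo association dues: $4,177.44/yr
Property tax: $2,189.70 × 2 = $4,379.40/yr
Flood insurance: $758.64/yr
Homeowner's insurance: $2,985.24/yr
Total per year = $4,177.44 + $4,379.40 + $758.64 + $2,985.24 = $12,300.72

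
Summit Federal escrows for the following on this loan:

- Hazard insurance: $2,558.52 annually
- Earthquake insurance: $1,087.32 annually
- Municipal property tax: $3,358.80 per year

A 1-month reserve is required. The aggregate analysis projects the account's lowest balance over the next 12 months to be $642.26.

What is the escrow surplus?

Hazard insurance — $2,558.52 per year
Earthquake insurance — $1,087.32 per year
Municipal property tax — $3,358.80 per year
Combined annual = $7,004.64
Monthly escrow = $7,004.64 ÷ 12 = $583.72
Required cushion = 1 × $583.72 = $583.72
Surplus = $642.26 − $583.72 = $58.54

$58.54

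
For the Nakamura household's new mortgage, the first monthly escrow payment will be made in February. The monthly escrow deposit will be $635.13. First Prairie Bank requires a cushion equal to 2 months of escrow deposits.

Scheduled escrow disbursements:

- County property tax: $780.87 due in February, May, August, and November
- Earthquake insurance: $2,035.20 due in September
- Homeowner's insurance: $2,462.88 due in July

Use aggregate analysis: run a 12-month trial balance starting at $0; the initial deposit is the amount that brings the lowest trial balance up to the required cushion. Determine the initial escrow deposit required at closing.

$3,029.91

Cushion = 2 × $635.13 = $1,270.26
Trial balance (start $0, +$635.13 each month, − disbursements):
  Feb: +$635.13 − $780.87 → -$145.74
  Mar: +$635.13 → $489.39
  Apr: +$635.13 → $1,124.52
  May: +$635.13 − $780.87 → $978.78
  Jun: +$635.13 → $1,613.91
  Jul: +$635.13 − $2,462.88 → -$213.84
  Aug: +$635.13 − $780.87 → -$359.58
  Sep: +$635.13 − $2,035.20 → -$1,759.65
  Oct: +$635.13 → -$1,124.52
  Nov: +$635.13 − $780.87 → -$1,270.26
  Dec: +$635.13 → -$635.13
  Jan: +$635.13 → $0.00
Lowest trial balance = -$1,759.65 (Sep)
Initial deposit = cushion − low point = $1,270.26 − (-$1,759.65) = $3,029.91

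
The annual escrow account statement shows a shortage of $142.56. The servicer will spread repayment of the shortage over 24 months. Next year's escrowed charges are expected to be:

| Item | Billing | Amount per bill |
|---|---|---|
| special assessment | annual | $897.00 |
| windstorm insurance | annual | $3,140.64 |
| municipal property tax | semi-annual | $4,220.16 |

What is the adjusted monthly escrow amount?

Special assessment = $897.00 annually
Windstorm insurance = $3,140.64 annually
Municipal property tax = $4,220.16 × 2 = $8,440.32 annually
Total annual escrow = $12,477.96
Base monthly escrow = $12,477.96 / 12 = $1,039.83
Shortage spread = $142.56 / 24 = $5.94/mo
Adjusted monthly = $1,039.83 + $5.94 = $1,045.77

$1,045.77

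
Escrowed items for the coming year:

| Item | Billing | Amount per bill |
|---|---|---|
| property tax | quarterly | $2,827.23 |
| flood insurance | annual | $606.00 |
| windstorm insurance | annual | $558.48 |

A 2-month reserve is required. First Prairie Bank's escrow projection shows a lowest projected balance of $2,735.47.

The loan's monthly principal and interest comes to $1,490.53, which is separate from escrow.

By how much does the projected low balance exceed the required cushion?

$656.57

Property tax — $2,827.23 × 4 = $11,308.92
Flood insurance — $606.00
Windstorm insurance — $558.48
Total per year = $11,308.92 + $606.00 + $558.48 = $12,473.40
Per month = $12,473.40 ÷ 12 = $1,039.45
Required cushion = 2 × $1,039.45 = $2,078.90
Excess over cushion: $2,735.47 − $2,078.90 = $656.57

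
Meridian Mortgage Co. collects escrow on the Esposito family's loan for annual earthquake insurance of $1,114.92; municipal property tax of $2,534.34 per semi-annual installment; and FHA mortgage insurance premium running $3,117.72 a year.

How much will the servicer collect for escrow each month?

$775.11

Earthquake insurance — $1,114.92
Municipal property tax — $2,534.34 × 2 = $5,068.68
FHA mortgage insurance premium — $3,117.72
Total annual escrow = $9,301.32
Per month = $9,301.32 / 12 = $775.11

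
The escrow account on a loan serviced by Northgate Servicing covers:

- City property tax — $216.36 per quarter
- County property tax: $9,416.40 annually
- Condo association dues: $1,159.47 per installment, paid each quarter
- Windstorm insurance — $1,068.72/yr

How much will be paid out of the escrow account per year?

$15,988.44

City property tax — $216.36 × 4 = $865.44 per year
County property tax — $9,416.40 per year
Condo association dues — $1,159.47 × 4 = $4,637.88 per year
Windstorm insurance — $1,068.72 per year
Combined annual = $865.44 + $9,416.40 + $4,637.88 + $1,068.72 = $15,988.44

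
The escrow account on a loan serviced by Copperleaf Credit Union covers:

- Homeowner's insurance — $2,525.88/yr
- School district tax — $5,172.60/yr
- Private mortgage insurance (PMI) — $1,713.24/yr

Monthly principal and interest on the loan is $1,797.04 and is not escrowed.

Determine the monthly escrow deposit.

Homeowner's insurance = $2,525.88 per year
School district tax = $5,172.60 per year
Private mortgage insurance (PMI) = $1,713.24 per year
Annual escrow total = $9,411.72
Base monthly escrow = $9,411.72 ÷ 12 = $784.31

$784.31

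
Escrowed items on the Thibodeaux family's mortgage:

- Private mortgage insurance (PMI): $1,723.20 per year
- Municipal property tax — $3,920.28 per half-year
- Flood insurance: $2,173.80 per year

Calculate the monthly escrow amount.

Private mortgage insurance (PMI) = $1,723.20 annually
Municipal property tax = $3,920.28 × 2 = $7,840.56 annually
Flood insurance = $2,173.80 annually
Total per year = $1,723.20 + $7,840.56 + $2,173.80 = $11,737.56
Base monthly escrow = $11,737.56 ÷ 12 = $978.13

$978.13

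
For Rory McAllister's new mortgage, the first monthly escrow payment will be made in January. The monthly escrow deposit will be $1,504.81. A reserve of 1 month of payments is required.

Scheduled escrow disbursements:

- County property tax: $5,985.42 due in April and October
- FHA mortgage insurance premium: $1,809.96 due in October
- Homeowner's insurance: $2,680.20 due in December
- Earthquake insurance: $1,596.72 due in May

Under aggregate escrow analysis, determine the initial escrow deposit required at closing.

$1,834.23

Cushion = 1 × $1,504.81 = $1,504.81
Trial balance (start $0, +$1,504.81 each month, − disbursements):
  Jan: +$1,504.81 → $1,504.81
  Feb: +$1,504.81 → $3,009.62
  Mar: +$1,504.81 → $4,514.43
  Apr: +$1,504.81 − $5,985.42 → $33.82
  May: +$1,504.81 − $1,596.72 → -$58.09
  Jun: +$1,504.81 → $1,446.72
  Jul: +$1,504.81 → $2,951.53
  Aug: +$1,504.81 → $4,456.34
  Sep: +$1,504.81 → $5,961.15
  Oct: +$1,504.81 − $7,795.38 → -$329.42
  Nov: +$1,504.81 → $1,175.39
  Dec: +$1,504.81 − $2,680.20 → $0.00
Lowest trial balance = -$329.42 (Oct)
Initial deposit = cushion − low point = $1,504.81 − (-$329.42) = $1,834.23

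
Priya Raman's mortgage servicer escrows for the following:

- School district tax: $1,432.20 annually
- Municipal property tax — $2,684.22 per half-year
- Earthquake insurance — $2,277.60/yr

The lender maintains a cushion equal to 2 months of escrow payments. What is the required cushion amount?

School district tax — $1,432.20 annually
Municipal property tax — $2,684.22 × 2 = $5,368.44 annually
Earthquake insurance — $2,277.60 annually
Total annual escrow = $1,432.20 + $5,368.44 + $2,277.60 = $9,078.24
Base monthly escrow = $9,078.24 / 12 = $756.52
Required cushion = 2 × $756.52 = $1,513.04

$1,513.04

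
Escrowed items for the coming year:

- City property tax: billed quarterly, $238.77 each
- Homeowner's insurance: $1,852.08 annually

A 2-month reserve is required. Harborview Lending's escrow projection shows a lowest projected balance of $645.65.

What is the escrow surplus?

City property tax: $238.77 × 4 = $955.08/yr
Homeowner's insurance: $1,852.08/yr
Total annual escrow = $955.08 + $1,852.08 = $2,807.16
Monthly = $2,807.16 / 12 = $233.93
Required reserve = 2 × $233.93 = $467.86
Surplus = $645.65 − $467.86 = $177.79

$177.79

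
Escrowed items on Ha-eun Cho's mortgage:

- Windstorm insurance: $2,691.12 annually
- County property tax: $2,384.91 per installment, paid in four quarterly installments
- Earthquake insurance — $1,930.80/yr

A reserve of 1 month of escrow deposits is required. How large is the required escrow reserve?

Windstorm insurance = $2,691.12 annually
County property tax = $2,384.91 × 4 = $9,539.64 annually
Earthquake insurance = $1,930.80 annually
Total annual escrow = $14,161.56
Base monthly escrow = $14,161.56 ÷ 12 = $1,180.13
Required cushion = 1 × $1,180.13 = $1,180.13

$1,180.13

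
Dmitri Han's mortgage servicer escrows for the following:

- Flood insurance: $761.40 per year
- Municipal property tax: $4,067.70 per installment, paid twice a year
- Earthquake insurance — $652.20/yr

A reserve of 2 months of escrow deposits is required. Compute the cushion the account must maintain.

$1,591.50

Flood insurance: $761.40 annually
Municipal property tax: $4,067.70 × 2 = $8,135.40 annually
Earthquake insurance: $652.20 annually
Total per year = $9,549.00
Per month = $9,549.00 / 12 = $795.75
Required cushion = 2 × $795.75 = $1,591.50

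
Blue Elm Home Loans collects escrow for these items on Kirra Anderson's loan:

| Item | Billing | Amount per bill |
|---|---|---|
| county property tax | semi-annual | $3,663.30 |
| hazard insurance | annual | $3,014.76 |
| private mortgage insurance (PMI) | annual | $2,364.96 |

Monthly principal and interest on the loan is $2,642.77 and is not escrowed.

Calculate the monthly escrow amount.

County property tax = $3,663.30 × 2 = $7,326.60
Hazard insurance = $3,014.76
Private mortgage insurance (PMI) = $2,364.96
Yearly total = $12,706.32
Per month = $12,706.32 / 12 = $1,058.86

$1,058.86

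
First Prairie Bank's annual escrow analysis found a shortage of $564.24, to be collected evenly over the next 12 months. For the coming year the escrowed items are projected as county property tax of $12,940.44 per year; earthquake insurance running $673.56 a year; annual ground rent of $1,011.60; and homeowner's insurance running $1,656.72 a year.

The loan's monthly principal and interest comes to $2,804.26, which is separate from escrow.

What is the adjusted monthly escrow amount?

$1,403.88

County property tax — $12,940.44
Earthquake insurance — $673.56
Ground rent — $1,011.60
Homeowner's insurance — $1,656.72
Total per year = $16,282.32
Monthly = $16,282.32 ÷ 12 = $1,356.86
Shortage per month = $564.24 / 12 = $47.02
New monthly escrow = $1,356.86 + $47.02 = $1,403.88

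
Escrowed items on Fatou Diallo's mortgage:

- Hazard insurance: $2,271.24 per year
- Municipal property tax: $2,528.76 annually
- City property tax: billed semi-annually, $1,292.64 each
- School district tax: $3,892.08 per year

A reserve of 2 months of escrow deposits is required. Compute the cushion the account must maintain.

Hazard insurance = $2,271.24
Municipal property tax = $2,528.76
City property tax = $1,292.64 × 2 = $2,585.28
School district tax = $3,892.08
Total annual escrow = $11,277.36
Base monthly escrow = $11,277.36 ÷ 12 = $939.78
Cushion = 2 × $939.78 = $1,879.56

$1,879.56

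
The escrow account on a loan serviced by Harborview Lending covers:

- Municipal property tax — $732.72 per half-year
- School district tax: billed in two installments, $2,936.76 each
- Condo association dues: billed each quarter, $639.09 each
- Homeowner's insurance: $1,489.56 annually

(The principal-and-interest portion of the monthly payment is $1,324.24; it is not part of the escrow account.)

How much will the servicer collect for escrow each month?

$948.74

Municipal property tax = $732.72 × 2 = $1,465.44 per year
School district tax = $2,936.76 × 2 = $5,873.52 per year
Condo association dues = $639.09 × 4 = $2,556.36 per year
Homeowner's insurance = $1,489.56 per year
Yearly total = $11,384.88
Monthly escrow = $11,384.88 / 12 = $948.74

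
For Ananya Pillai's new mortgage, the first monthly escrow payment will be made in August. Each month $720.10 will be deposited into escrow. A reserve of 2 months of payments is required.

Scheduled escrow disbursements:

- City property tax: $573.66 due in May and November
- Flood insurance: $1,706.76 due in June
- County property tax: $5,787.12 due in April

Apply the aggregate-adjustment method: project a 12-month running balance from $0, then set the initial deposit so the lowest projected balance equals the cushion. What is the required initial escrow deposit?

Cushion = 2 × $720.10 = $1,440.20
Trial balance (start $0, +$720.10 each month, − disbursements):
  Aug: +$720.10 → $720.10
  Sep: +$720.10 → $1,440.20
  Oct: +$720.10 → $2,160.30
  Nov: +$720.10 − $573.66 → $2,306.74
  Dec: +$720.10 → $3,026.84
  Jan: +$720.10 → $3,746.94
  Feb: +$720.10 → $4,467.04
  Mar: +$720.10 → $5,187.14
  Apr: +$720.10 − $5,787.12 → $120.12
  May: +$720.10 − $573.66 → $266.56
  Jun: +$720.10 − $1,706.76 → -$720.10
  Jul: +$720.10 → $0.00
Lowest trial balance = -$720.10 (Jun)
Initial deposit = cushion − low point = $1,440.20 − (-$720.10) = $2,160.30

$2,160.30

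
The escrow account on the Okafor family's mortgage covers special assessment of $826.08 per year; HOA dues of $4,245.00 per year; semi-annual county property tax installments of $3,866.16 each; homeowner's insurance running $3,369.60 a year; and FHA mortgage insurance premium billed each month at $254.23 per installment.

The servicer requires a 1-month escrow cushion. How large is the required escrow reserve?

$1,601.98

Special assessment = $826.08/yr
HOA dues = $4,245.00/yr
County property tax = $3,866.16 × 2 = $7,732.32/yr
Homeowner's insurance = $3,369.60/yr
FHA mortgage insurance premium = $254.23 × 12 = $3,050.76/yr
Combined annual = $826.08 + $4,245.00 + $7,732.32 + $3,369.60 + $3,050.76 = $19,223.76
Monthly = $19,223.76 ÷ 12 = $1,601.98
Cushion = 1 × $1,601.98 = $1,601.98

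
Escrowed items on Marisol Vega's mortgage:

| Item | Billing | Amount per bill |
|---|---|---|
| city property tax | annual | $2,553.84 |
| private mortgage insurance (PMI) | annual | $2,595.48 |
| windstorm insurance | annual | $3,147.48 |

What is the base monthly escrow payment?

City property tax = $2,553.84/yr
Private mortgage insurance (PMI) = $2,595.48/yr
Windstorm insurance = $3,147.48/yr
Annual escrow total = $8,296.80
Monthly escrow = $8,296.80 ÷ 12 = $691.40

$691.40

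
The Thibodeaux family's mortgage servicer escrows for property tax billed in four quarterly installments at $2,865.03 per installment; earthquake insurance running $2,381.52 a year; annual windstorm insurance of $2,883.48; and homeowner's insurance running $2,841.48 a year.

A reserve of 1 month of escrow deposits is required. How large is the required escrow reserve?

$1,630.55

Property tax — $2,865.03 × 4 = $11,460.12 per year
Earthquake insurance — $2,381.52 per year
Windstorm insurance — $2,883.48 per year
Homeowner's insurance — $2,841.48 per year
Annual escrow total = $11,460.12 + $2,381.52 + $2,883.48 + $2,841.48 = $19,566.60
Monthly = $19,566.60 / 12 = $1,630.55
Reserve = 1 × $1,630.55 = $1,630.55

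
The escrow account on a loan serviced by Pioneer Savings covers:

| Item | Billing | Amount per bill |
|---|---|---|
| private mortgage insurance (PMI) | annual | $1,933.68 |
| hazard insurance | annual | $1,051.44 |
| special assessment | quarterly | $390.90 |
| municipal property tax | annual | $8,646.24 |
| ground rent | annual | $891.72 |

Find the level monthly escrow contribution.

$1,173.89

Private mortgage insurance (PMI) — $1,933.68 per year
Hazard insurance — $1,051.44 per year
Special assessment — $390.90 × 4 = $1,563.60 per year
Municipal property tax — $8,646.24 per year
Ground rent — $891.72 per year
Annual escrow total = $14,086.68
Per month = $14,086.68 / 12 = $1,173.89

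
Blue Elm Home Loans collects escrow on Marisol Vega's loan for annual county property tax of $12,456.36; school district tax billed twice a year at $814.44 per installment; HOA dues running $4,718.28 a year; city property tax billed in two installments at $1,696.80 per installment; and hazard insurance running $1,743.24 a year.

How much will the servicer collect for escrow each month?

$1,995.03

County property tax: $12,456.36/yr
School district tax: $814.44 × 2 = $1,628.88/yr
HOA dues: $4,718.28/yr
City property tax: $1,696.80 × 2 = $3,393.60/yr
Hazard insurance: $1,743.24/yr
Combined annual = $23,940.36
Monthly = $23,940.36 ÷ 12 = $1,995.03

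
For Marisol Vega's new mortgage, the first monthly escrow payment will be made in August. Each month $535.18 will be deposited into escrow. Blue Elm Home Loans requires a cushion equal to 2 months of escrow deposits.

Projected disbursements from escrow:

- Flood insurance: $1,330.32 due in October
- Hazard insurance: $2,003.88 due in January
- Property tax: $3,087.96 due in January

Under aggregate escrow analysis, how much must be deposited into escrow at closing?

Cushion = 2 × $535.18 = $1,070.36
Trial balance (start $0, +$535.18 each month, − disbursements):
  Aug: +$535.18 → $535.18
  Sep: +$535.18 → $1,070.36
  Oct: +$535.18 − $1,330.32 → $275.22
  Nov: +$535.18 → $810.40
  Dec: +$535.18 → $1,345.58
  Jan: +$535.18 − $5,091.84 → -$3,211.08
  Feb: +$535.18 → -$2,675.90
  Mar: +$535.18 → -$2,140.72
  Apr: +$535.18 → -$1,605.54
  May: +$535.18 → -$1,070.36
  Jun: +$535.18 → -$535.18
  Jul: +$535.18 → $0.00
Lowest trial balance = -$3,211.08 (Jan)
Initial deposit = cushion − low point = $1,070.36 − (-$3,211.08) = $4,281.44

$4,281.44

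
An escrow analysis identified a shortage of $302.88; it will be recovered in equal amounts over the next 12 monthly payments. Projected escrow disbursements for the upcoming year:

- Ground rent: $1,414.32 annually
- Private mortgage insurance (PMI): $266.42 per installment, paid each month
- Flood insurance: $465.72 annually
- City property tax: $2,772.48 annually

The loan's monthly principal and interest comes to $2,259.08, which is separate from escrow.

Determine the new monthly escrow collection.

$679.37

Ground rent — $1,414.32/yr
Private mortgage insurance (PMI) — $266.42 × 12 = $3,197.04/yr
Flood insurance — $465.72/yr
City property tax — $2,772.48/yr
Yearly total = $7,849.56
Monthly = $7,849.56 ÷ 12 = $654.13
Shortage spread = $302.88 ÷ 12 = $25.24/mo
Adjusted monthly = $654.13 + $25.24 = $679.37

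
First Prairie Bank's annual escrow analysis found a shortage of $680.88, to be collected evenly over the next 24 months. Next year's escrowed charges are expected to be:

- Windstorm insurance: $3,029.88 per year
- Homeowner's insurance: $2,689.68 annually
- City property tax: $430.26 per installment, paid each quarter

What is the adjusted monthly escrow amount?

$648.42

Windstorm insurance: $3,029.88
Homeowner's insurance: $2,689.68
City property tax: $430.26 × 4 = $1,721.04
Total per year = $3,029.88 + $2,689.68 + $1,721.04 = $7,440.60
Base monthly escrow = $7,440.60 ÷ 12 = $620.05
Shortage per month = $680.88 ÷ 24 = $28.37
New monthly escrow = $620.05 + $28.37 = $648.42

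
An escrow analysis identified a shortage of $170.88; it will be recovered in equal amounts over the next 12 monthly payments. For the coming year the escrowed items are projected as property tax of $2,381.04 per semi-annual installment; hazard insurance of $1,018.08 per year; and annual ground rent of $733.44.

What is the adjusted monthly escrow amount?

$557.04

Property tax: $2,381.04 × 2 = $4,762.08/yr
Hazard insurance: $1,018.08/yr
Ground rent: $733.44/yr
Annual escrow total = $4,762.08 + $1,018.08 + $733.44 = $6,513.60
Per month = $6,513.60 / 12 = $542.80
Shortage per month = $170.88 / 12 = $14.24
Adjusted monthly = $542.80 + $14.24 = $557.04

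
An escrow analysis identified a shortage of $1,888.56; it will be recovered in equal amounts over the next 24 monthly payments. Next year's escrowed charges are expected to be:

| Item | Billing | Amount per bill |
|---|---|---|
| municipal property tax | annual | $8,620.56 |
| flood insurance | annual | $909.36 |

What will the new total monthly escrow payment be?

$872.85

Municipal property tax: $8,620.56 per year
Flood insurance: $909.36 per year
Total annual escrow = $9,529.92
Monthly = $9,529.92 ÷ 12 = $794.16
Shortage spread = $1,888.56 ÷ 24 = $78.69/mo
New monthly escrow = $794.16 + $78.69 = $872.85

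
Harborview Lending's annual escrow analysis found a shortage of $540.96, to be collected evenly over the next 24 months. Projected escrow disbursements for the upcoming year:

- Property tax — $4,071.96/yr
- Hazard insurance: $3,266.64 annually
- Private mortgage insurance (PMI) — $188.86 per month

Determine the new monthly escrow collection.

Property tax: $4,071.96/yr
Hazard insurance: $3,266.64/yr
Private mortgage insurance (PMI): $188.86 × 12 = $2,266.32/yr
Yearly total = $9,604.92
Monthly escrow = $9,604.92 / 12 = $800.41
Monthly shortage recovery: $540.96 ÷ 24 = $22.54
New monthly escrow = $800.41 + $22.54 = $822.95

$822.95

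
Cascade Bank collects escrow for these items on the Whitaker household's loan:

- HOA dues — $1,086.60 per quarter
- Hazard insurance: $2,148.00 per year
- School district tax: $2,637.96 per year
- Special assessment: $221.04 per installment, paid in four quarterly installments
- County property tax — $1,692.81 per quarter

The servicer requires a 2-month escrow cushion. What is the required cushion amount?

HOA dues — $1,086.60 × 4 = $4,346.40 annually
Hazard insurance — $2,148.00 annually
School district tax — $2,637.96 annually
Special assessment — $221.04 × 4 = $884.16 annually
County property tax — $1,692.81 × 4 = $6,771.24 annually
Total per year = $4,346.40 + $2,148.00 + $2,637.96 + $884.16 + $6,771.24 = $16,787.76
Per month = $16,787.76 ÷ 12 = $1,398.98
Cushion = 2 × $1,398.98 = $2,797.96

$2,797.96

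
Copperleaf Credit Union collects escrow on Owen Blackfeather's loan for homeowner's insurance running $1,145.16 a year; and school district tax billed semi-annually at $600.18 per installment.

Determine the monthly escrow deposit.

$195.46

Homeowner's insurance — $1,145.16/yr
School district tax — $600.18 × 2 = $1,200.36/yr
Yearly total = $2,345.52
Base monthly escrow = $2,345.52 ÷ 12 = $195.46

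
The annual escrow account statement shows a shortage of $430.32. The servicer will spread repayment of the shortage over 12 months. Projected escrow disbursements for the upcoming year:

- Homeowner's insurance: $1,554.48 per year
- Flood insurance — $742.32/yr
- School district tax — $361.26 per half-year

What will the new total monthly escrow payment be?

Homeowner's insurance — $1,554.48/yr
Flood insurance — $742.32/yr
School district tax — $361.26 × 2 = $722.52/yr
Combined annual = $1,554.48 + $742.32 + $722.52 = $3,019.32
Monthly escrow = $3,019.32 / 12 = $251.61
Shortage per month = $430.32 ÷ 12 = $35.86
New monthly escrow = $251.61 + $35.86 = $287.47

$287.47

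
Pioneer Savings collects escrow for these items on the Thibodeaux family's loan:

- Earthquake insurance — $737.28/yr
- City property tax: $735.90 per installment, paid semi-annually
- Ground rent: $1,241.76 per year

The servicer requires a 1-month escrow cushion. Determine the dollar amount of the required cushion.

Earthquake insurance = $737.28/yr
City property tax = $735.90 × 2 = $1,471.80/yr
Ground rent = $1,241.76/yr
Combined annual = $737.28 + $1,471.80 + $1,241.76 = $3,450.84
Per month = $3,450.84 / 12 = $287.57
Required cushion = 1 × $287.57 = $287.57

$287.57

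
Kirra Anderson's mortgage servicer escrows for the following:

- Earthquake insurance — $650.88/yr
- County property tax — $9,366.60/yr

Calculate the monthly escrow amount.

$834.79

Earthquake insurance — $650.88 annually
County property tax — $9,366.60 annually
Yearly total = $650.88 + $9,366.60 = $10,017.48
Base monthly escrow = $10,017.48 / 12 = $834.79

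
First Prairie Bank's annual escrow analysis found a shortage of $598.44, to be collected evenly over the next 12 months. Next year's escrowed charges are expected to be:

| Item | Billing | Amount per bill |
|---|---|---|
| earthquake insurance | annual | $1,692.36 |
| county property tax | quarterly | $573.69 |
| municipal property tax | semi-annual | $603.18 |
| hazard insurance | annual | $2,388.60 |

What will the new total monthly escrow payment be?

$681.71

Earthquake insurance: $1,692.36/yr
County property tax: $573.69 × 4 = $2,294.76/yr
Municipal property tax: $603.18 × 2 = $1,206.36/yr
Hazard insurance: $2,388.60/yr
Yearly total = $1,692.36 + $2,294.76 + $1,206.36 + $2,388.60 = $7,582.08
Base monthly escrow = $7,582.08 / 12 = $631.84
Shortage spread = $598.44 / 12 = $49.87/mo
Adjusted monthly = $631.84 + $49.87 = $681.71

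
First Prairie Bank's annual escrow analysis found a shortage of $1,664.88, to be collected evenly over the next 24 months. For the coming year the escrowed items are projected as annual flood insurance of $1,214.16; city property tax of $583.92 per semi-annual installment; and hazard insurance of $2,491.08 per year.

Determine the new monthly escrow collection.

Flood insurance — $1,214.16 annually
City property tax — $583.92 × 2 = $1,167.84 annually
Hazard insurance — $2,491.08 annually
Annual escrow total = $1,214.16 + $1,167.84 + $2,491.08 = $4,873.08
Per month = $4,873.08 ÷ 12 = $406.09
Shortage per month = $1,664.88 / 24 = $69.37
Adjusted monthly = $406.09 + $69.37 = $475.46

$475.46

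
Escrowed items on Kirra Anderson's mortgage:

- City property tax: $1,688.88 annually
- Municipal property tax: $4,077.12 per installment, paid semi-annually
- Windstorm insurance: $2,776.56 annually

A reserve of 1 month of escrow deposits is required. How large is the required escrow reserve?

City property tax: $1,688.88/yr
Municipal property tax: $4,077.12 × 2 = $8,154.24/yr
Windstorm insurance: $2,776.56/yr
Total per year = $1,688.88 + $8,154.24 + $2,776.56 = $12,619.68
Per month = $12,619.68 ÷ 12 = $1,051.64
Required cushion = 1 × $1,051.64 = $1,051.64

$1,051.64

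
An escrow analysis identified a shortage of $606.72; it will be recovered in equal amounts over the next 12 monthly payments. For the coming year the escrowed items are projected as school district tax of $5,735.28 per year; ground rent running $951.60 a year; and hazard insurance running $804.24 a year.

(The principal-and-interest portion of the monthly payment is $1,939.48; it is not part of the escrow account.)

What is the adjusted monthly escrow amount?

$674.82

School district tax: $5,735.28 per year
Ground rent: $951.60 per year
Hazard insurance: $804.24 per year
Total per year = $5,735.28 + $951.60 + $804.24 = $7,491.12
Per month = $7,491.12 ÷ 12 = $624.26
Monthly shortage recovery: $606.72 ÷ 12 = $50.56
New monthly escrow = $624.26 + $50.56 = $674.82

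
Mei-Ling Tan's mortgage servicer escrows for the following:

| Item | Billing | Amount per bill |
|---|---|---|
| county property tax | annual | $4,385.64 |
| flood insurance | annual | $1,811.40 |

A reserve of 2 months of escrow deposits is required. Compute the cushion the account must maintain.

County property tax = $4,385.64/yr
Flood insurance = $1,811.40/yr
Combined annual = $4,385.64 + $1,811.40 = $6,197.04
Per month = $6,197.04 ÷ 12 = $516.42
Cushion = 2 × $516.42 = $1,032.84

$1,032.84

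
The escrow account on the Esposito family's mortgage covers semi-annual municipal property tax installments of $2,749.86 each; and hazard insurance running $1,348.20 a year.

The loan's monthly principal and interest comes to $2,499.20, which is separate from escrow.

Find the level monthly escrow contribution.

Municipal property tax = $2,749.86 × 2 = $5,499.72
Hazard insurance = $1,348.20
Total per year = $6,847.92
Monthly = $6,847.92 / 12 = $570.66

$570.66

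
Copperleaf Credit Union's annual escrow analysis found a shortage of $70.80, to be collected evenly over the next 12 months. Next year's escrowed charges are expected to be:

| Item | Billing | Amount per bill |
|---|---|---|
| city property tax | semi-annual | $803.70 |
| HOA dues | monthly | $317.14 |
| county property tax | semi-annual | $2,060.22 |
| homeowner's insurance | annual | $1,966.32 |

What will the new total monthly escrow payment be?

$964.22

City property tax: $803.70 × 2 = $1,607.40 per year
HOA dues: $317.14 × 12 = $3,805.68 per year
County property tax: $2,060.22 × 2 = $4,120.44 per year
Homeowner's insurance: $1,966.32 per year
Annual escrow total = $1,607.40 + $3,805.68 + $4,120.44 + $1,966.32 = $11,499.84
Base monthly escrow = $11,499.84 ÷ 12 = $958.32
Monthly shortage recovery: $70.80 / 12 = $5.90
New monthly escrow = $958.32 + $5.90 = $964.22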